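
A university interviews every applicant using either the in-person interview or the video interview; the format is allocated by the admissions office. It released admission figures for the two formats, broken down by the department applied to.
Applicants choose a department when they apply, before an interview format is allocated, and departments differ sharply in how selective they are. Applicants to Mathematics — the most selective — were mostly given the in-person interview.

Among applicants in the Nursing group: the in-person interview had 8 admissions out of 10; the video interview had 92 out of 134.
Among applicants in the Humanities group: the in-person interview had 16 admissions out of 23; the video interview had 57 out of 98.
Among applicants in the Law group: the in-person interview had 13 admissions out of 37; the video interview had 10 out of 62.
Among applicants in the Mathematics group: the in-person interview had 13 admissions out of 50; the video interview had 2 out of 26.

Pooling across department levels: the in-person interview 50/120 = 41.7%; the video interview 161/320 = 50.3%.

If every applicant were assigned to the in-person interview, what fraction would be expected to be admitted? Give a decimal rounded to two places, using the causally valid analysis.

The stratified and pooled comparisons disagree (the in-person interview wins within each department; the video interview wins overall), so the answer turns on the causal role of department.
The imbalance in department arose from how applicants were allocated, not from anything the interview format did; and department independently affects the outcome. The pooled gap is confounded — condition on department.
Standardising the in-person interview to the population department mix: 0.327·8/10 + 0.275·16/23 + 0.225·13/37 + 0.173·13/50 = 0.577.

0.58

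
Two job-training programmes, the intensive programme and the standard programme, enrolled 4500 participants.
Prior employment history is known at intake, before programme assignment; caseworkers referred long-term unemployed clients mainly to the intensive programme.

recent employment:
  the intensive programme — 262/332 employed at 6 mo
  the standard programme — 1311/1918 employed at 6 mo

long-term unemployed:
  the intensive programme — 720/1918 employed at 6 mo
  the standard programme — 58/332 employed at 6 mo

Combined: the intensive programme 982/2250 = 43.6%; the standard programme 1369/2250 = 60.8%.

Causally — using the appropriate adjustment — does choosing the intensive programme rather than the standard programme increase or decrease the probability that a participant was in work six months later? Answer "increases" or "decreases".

increases

The stratified and pooled comparisons disagree (the intensive programme wins within each prior employment history; the standard programme wins overall), so the answer turns on the causal role of prior employment history.
Prior employment history satisfies the back-door criterion: it is not a descendant of the programme, and it blocks the spurious path from programme to outcome. Adjusting for it (i.e., using the within-prior employment history rates) gives the causal effect.
Within each level — recent employment: 78.9% vs 68.4%; long-term unemployed: 37.5% vs 17.5% — the intensive programme is higher every time.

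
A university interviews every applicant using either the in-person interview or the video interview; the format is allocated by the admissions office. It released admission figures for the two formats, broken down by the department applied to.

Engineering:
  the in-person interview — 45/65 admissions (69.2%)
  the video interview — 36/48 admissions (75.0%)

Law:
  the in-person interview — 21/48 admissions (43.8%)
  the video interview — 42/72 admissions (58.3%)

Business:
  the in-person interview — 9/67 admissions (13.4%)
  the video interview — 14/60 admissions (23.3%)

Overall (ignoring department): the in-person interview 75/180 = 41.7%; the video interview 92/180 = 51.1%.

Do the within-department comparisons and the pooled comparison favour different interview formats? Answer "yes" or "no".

no

Within each department level (Engineering 69.2% vs 75.0%; Law 43.8% vs 58.3%; Business 13.4% vs 23.3%), the video interview has the higher rate every time. Pooled: 41.7% vs 51.1% — the video interview has the higher rate overall. They agree.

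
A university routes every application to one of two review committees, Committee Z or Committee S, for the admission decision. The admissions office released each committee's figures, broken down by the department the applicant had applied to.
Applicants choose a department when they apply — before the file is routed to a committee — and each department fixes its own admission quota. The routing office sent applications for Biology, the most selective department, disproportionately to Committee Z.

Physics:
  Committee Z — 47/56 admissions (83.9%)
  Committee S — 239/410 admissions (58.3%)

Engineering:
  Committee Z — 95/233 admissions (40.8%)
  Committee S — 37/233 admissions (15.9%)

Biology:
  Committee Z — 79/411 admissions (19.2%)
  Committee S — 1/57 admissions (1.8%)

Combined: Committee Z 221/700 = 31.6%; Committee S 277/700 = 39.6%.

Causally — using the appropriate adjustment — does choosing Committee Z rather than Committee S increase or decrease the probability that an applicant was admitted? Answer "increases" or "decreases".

increases

The department-specific comparison favours Committee Z throughout, but the pooled figures favour Committee S. The question is whether to condition on department.
Nothing the review committee does changes department; the imbalance is an allocation artefact. With department also predicting the outcome, the pooled figure is confounded, and the within-stratum comparison is the causal one.
Within each level — Physics: 83.9% vs 58.3%; Engineering: 40.8% vs 15.9%; Biology: 19.2% vs 1.8% — Committee Z is higher every time.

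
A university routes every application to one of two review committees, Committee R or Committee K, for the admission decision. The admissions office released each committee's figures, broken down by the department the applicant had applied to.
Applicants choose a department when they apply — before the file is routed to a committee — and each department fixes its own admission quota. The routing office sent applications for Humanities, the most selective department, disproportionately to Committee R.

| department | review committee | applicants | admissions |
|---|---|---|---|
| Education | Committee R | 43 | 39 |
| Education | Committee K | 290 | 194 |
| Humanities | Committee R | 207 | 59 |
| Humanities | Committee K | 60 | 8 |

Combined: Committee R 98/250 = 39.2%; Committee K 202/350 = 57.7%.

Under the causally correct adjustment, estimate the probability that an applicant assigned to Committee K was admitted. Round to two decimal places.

0.43

Department differs across review committees for reasons unrelated to any effect of the review committee itself, and it separately predicts the outcome — a classic confounder. We must compare within department levels.
Standardising Committee K to the population department mix: 0.555·194/290 + 0.445·8/60 = 0.431.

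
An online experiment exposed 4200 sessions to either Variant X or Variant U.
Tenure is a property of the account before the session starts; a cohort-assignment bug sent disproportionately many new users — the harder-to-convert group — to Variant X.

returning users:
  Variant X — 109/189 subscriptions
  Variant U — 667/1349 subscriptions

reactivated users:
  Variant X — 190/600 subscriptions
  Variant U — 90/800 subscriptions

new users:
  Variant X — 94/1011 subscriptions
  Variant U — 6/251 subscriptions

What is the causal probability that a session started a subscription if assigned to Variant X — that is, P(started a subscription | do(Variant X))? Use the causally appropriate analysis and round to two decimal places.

Variant X is higher inside every user tenure stratum but Variant U is higher in aggregate. Whether to stratify depends on how user tenure relates to the variant.
User tenure satisfies the back-door criterion: it is not a descendant of the variant, and it blocks the spurious path from variant to outcome. Adjusting for it (i.e., using the within-user tenure rates) gives the causal effect.
Standardising Variant X to the population user tenure mix: 0.366·109/189 + 0.333·190/600 + 0.300·94/1011 = 0.345.

0.34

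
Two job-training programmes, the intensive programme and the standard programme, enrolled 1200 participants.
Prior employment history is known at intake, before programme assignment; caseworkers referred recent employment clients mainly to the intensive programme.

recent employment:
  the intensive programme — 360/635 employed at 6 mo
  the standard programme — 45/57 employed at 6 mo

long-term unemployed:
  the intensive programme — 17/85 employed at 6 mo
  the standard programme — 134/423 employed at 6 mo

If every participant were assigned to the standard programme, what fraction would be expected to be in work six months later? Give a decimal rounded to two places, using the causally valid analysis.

Nothing the programme does changes prior employment history; the imbalance is an allocation artefact. With prior employment history also predicting the outcome, the pooled figure is confounded, and the within-stratum comparison is the causal one.
Standardising the standard programme to the population prior employment history mix: 0.577·45/57 + 0.423·134/423 = 0.589.

0.59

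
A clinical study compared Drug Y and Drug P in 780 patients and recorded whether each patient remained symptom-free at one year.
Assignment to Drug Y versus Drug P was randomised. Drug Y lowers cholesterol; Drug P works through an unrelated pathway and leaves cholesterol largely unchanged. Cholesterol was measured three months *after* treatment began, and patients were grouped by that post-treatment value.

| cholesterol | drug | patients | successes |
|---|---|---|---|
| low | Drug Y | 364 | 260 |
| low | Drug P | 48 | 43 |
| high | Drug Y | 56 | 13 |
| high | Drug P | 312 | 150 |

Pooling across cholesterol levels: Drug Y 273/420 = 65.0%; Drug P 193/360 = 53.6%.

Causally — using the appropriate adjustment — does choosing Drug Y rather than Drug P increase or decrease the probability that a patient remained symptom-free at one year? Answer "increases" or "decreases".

The distribution of cholesterol is itself part of what the drug does — it is an intermediate outcome. Holding it fixed would remove that part of the effect; the total effect is the pooled difference.
Pooled: Drug Y 65.0% vs Drug P 53.6%; Drug Y is higher overall.

increases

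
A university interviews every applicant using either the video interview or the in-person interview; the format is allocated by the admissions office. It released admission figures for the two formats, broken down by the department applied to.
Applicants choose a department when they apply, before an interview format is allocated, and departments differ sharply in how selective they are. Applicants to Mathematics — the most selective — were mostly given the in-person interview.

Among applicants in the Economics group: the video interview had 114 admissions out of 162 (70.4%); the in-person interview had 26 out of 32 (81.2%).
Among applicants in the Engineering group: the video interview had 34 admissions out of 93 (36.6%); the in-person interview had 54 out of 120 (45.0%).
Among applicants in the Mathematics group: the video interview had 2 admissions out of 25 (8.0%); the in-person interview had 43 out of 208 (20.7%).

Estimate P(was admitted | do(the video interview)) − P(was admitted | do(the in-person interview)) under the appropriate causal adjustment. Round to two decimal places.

-0.11

Department differs across interview formats for reasons unrelated to any effect of the interview format itself, and it separately predicts the outcome — a classic confounder. We must compare within department levels.
Adjusting over the population distribution of department: 0.303·(0.704−0.812) + 0.333·(0.366−0.450) + 0.364·(0.080−0.207) = -0.107.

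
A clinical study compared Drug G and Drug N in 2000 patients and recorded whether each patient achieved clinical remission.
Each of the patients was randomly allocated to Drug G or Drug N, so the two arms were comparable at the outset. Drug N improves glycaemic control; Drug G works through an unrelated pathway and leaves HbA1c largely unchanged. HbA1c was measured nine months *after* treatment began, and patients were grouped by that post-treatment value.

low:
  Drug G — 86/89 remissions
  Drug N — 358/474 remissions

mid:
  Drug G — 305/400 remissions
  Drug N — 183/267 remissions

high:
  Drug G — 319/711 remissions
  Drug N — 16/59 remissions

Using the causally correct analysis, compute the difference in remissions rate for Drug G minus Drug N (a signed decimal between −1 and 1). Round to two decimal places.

-0.10

The stratified and pooled comparisons disagree (Drug G wins within each HbA1c; Drug N wins overall), so the answer turns on the causal role of HbA1c.
HbA1c is recorded after the drug and is itself shifted by it — it sits on the causal path from drug to outcome. Conditioning on a mediator would strip out part of the effect we want; the pooled comparison gives the total causal effect.
The causal difference is the pooled difference: 0.592 − 0.696 = -0.105.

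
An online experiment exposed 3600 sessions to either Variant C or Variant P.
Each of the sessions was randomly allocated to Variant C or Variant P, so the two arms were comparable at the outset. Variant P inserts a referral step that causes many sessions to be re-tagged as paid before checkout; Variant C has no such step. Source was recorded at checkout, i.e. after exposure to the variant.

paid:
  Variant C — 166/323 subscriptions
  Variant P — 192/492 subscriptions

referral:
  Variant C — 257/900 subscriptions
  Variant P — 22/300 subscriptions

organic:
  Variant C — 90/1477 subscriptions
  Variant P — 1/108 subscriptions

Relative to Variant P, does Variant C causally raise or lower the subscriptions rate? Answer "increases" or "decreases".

decreases

Within every traffic source level Variant C has the higher rate, yet pooled Variant P does — Simpson's reversal.
Stratifying would compare variants among sessions the variants themselves sorted into traffic source groups — a form of selection on an intermediate. The unconditioned pooled rates give the total causal effect.
Pooled: Variant C 19.0% vs Variant P 23.9%; Variant P is higher overall.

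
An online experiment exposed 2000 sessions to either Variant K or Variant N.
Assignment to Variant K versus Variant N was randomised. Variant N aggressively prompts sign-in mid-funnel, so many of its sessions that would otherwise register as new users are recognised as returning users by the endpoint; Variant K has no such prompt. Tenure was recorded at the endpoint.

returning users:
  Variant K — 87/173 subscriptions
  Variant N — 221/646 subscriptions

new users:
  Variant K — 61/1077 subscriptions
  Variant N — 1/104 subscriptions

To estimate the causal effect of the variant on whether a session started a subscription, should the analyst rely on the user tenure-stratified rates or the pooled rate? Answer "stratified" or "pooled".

The stratified and pooled comparisons disagree (Variant K wins within each user tenure; Variant N wins overall), so the answer turns on the causal role of user tenure.
Because the variant influences user tenure, user tenure is a post-treatment mediator, not a confounder. Stratifying on it would bias the estimate; the causal effect is the crude pooled difference.
Pooled: Variant K 11.8% vs Variant N 29.6%; Variant N is higher overall.

pooled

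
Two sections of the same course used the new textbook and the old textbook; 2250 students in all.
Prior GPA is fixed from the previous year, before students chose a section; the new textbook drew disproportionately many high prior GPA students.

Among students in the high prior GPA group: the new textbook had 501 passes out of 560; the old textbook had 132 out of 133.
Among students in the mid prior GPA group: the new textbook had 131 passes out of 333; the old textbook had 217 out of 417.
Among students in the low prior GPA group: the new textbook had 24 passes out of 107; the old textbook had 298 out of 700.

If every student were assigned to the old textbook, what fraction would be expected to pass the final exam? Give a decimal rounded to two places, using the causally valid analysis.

0.63

The stratified and pooled comparisons disagree (the old textbook wins within each prior GPA band; the new textbook wins overall), so the answer turns on the causal role of prior GPA band.
Since prior GPA band is a pre-existing factor (not a product of the teaching method) and it affects the outcome on its own, it is a confounder. The stratified rates, not the pooled rate, identify the causal effect.
Standardising the old textbook to the population prior GPA band mix: 0.308·132/133 + 0.333·217/417 + 0.359·298/700 = 0.632.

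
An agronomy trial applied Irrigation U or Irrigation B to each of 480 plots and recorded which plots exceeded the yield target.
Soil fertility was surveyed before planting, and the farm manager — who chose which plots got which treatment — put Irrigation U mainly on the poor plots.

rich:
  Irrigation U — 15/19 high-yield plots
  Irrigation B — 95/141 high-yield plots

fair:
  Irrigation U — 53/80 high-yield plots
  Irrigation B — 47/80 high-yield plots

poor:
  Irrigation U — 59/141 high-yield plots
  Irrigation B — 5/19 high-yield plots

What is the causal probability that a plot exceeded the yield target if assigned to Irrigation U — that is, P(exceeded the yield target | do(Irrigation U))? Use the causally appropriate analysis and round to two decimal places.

The stratified and pooled comparisons disagree (Irrigation U wins within each soil fertility; Irrigation B wins overall), so the answer turns on the causal role of soil fertility.
Soil fertility satisfies the back-door criterion: it is not a descendant of the irrigation, and it blocks the spurious path from irrigation to outcome. Adjusting for it (i.e., using the within-soil fertility rates) gives the causal effect.
Standardising Irrigation U to the population soil fertility mix: 0.333·15/19 + 0.333·53/80 + 0.333·59/141 = 0.623.

0.62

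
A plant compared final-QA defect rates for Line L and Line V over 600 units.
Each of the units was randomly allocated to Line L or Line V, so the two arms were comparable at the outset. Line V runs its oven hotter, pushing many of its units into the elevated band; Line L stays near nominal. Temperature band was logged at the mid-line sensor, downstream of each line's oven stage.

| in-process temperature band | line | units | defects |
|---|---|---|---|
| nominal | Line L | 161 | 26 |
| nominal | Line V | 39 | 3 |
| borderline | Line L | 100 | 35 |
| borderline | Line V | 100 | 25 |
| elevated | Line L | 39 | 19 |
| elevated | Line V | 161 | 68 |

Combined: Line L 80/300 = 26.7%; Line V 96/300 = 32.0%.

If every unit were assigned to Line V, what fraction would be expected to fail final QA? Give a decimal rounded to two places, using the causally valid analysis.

In-process temperature band is downstream of the line. One should not condition on a consequence of treatment, so the overall rates are the right comparison.
So P(outcome | do(Line V)) is just the pooled rate for Line V: 96/300 = 0.320.

0.32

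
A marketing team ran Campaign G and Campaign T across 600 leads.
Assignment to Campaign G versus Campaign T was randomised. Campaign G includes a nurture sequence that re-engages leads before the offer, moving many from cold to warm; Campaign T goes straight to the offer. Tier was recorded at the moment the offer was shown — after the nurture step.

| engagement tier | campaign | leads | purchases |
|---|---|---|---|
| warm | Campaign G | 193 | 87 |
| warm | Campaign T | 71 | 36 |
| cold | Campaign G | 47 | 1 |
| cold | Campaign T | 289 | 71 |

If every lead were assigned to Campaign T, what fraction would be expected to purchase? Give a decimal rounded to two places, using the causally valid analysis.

Engagement tier is downstream of the campaign. One should not condition on a consequence of treatment, so the overall rates are the right comparison.
So P(outcome | do(Campaign T)) is just the pooled rate for Campaign T: 107/360 = 0.297.

0.30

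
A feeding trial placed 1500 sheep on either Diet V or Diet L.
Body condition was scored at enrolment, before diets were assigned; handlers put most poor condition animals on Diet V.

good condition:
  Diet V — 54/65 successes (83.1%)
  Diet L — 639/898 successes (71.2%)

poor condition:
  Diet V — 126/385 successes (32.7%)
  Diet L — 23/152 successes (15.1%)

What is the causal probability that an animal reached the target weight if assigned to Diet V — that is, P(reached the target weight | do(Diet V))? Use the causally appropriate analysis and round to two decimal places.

0.65

The imbalance in starting body condition arose from how sheep were allocated, not from anything the diet did; and starting body condition independently affects the outcome. The pooled gap is confounded — condition on starting body condition.
Standardising Diet V to the population starting body condition mix: 0.642·54/65 + 0.358·126/385 = 0.651.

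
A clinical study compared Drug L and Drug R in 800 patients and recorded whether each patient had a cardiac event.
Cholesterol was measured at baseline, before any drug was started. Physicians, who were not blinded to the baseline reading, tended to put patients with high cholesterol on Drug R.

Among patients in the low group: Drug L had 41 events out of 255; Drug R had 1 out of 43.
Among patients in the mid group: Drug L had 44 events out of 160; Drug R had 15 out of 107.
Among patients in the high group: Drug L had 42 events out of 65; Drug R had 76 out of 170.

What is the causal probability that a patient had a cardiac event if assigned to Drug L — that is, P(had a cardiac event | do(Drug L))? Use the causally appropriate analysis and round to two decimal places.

The cholesterol-specific comparison favours Drug R throughout, but the pooled figures favour Drug L. The question is whether to condition on cholesterol.
Here cholesterol is a common cause — it drives both which drug a case falls under and the outcome. The crude comparison mixes populations; the stratum-specific rates are the causally relevant ones.
Standardising Drug L to the population cholesterol mix: 0.372·41/255 + 0.334·44/160 + 0.294·42/65 = 0.341.

0.34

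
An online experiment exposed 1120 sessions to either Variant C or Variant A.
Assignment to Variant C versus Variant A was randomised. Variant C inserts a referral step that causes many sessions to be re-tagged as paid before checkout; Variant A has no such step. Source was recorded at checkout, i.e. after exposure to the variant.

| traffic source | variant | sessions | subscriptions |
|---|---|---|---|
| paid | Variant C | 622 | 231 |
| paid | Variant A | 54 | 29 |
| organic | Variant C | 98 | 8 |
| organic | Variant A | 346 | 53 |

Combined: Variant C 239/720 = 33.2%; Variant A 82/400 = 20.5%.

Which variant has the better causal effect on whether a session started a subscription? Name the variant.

Variant C

Traffic source here is a post-treatment variable shaped by the variant; conditioning on it would introduce bias rather than remove it. The overall comparison is the causal one.
Pooled: Variant C 33.2% vs Variant A 20.5%; Variant C is higher overall.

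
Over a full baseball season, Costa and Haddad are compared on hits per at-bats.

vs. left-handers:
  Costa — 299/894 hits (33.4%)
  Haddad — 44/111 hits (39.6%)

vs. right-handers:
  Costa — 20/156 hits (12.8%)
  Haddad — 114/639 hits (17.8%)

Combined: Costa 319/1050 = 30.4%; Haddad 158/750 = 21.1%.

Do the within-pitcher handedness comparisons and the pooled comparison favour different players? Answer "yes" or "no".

yes

Within each pitcher handedness level (vs. left-handers 33.4% vs 39.6%; vs. right-handers 12.8% vs 17.8%), Haddad has the higher rate every time. Pooled: 30.4% vs 21.1% — Costa has the higher rate overall. The two comparisons disagree.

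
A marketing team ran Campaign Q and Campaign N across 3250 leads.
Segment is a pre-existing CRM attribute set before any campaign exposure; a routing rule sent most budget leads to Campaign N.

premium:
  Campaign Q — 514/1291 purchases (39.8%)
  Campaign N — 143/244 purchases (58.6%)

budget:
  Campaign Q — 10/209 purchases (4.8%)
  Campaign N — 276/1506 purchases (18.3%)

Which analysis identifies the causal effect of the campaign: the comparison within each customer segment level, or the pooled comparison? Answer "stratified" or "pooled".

Within every customer segment level Campaign N has the higher rate, yet pooled Campaign Q does — Simpson's reversal.
Customer segment satisfies the back-door criterion: it is not a descendant of the campaign, and it blocks the spurious path from campaign to outcome. Adjusting for it (i.e., using the within-customer segment rates) gives the causal effect.
Within each level — premium: 39.8% vs 58.6%; budget: 4.8% vs 18.3% — Campaign N is higher every time.

stratified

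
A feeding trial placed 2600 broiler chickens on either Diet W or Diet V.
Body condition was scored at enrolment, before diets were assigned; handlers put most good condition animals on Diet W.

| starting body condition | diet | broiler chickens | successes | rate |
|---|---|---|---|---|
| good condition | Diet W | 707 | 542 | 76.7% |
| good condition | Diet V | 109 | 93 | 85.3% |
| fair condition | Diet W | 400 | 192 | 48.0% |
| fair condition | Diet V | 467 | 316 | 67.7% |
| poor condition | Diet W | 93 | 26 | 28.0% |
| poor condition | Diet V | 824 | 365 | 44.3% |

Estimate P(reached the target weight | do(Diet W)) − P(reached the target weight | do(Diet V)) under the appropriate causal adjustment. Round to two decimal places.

Within every starting body condition level Diet V has the higher rate, yet pooled Diet W does — Simpson's reversal.
The imbalance in starting body condition arose from how broiler chickens were allocated, not from anything the diet did; and starting body condition independently affects the outcome. The pooled gap is confounded — condition on starting body condition.
Adjusting over the population distribution of starting body condition: 0.314·(0.767−0.853) + 0.333·(0.480−0.677) + 0.353·(0.280−0.443) = -0.150.

-0.15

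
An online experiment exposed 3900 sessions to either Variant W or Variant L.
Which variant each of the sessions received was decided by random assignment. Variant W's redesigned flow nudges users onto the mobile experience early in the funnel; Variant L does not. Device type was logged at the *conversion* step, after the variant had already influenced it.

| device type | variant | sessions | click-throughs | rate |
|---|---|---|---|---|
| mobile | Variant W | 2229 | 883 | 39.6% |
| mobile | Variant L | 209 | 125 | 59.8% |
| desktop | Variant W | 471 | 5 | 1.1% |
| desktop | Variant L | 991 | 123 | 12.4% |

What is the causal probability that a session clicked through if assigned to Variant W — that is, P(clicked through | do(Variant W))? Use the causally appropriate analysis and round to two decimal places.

Within every device type level Variant L has the higher rate, yet pooled Variant W does — Simpson's reversal.
Device type here is a post-treatment variable shaped by the variant; conditioning on it would introduce bias rather than remove it. The overall comparison is the causal one.
So P(outcome | do(Variant W)) is just the pooled rate for Variant W: 888/2700 = 0.329.

0.33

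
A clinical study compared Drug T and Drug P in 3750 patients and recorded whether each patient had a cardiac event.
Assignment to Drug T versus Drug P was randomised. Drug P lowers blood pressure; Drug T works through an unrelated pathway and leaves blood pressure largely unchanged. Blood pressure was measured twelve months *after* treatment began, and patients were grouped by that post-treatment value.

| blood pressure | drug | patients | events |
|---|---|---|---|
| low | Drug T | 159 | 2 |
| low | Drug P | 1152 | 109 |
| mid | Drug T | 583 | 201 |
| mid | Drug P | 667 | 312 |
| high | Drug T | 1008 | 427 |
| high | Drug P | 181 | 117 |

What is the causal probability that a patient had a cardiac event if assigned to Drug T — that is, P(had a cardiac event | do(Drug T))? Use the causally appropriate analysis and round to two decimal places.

Blood pressure here is a post-treatment variable shaped by the drug; conditioning on it would introduce bias rather than remove it. The overall comparison is the causal one.
So P(outcome | do(Drug T)) is just the pooled rate for Drug T: 630/1750 = 0.360.

0.36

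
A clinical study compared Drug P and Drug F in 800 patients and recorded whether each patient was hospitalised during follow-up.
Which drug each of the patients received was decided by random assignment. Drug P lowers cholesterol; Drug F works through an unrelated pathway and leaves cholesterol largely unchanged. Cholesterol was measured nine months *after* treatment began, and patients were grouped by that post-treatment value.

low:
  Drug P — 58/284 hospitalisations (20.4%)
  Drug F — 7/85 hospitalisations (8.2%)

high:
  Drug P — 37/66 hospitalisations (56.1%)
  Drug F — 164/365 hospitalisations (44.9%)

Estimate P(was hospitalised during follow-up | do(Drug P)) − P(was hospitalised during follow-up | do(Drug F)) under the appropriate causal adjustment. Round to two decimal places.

-0.11

Cholesterol here is a post-treatment variable shaped by the drug; conditioning on it would introduce bias rather than remove it. The overall comparison is the causal one.
The causal difference is the pooled difference: 0.271 − 0.380 = -0.109.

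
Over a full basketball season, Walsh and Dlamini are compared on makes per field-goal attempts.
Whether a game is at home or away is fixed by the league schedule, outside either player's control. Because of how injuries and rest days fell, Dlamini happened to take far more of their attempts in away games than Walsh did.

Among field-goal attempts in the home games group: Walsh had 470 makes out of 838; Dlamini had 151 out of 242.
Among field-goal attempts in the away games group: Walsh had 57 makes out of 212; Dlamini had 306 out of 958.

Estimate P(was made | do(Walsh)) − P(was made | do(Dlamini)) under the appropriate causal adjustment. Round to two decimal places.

Nothing the player does changes game venue; the imbalance is an allocation artefact. With game venue also predicting the outcome, the pooled figure is confounded, and the within-stratum comparison is the causal one.
Adjusting over the population distribution of game venue: 0.480·(0.561−0.624) + 0.520·(0.269−0.319) = -0.057.

-0.06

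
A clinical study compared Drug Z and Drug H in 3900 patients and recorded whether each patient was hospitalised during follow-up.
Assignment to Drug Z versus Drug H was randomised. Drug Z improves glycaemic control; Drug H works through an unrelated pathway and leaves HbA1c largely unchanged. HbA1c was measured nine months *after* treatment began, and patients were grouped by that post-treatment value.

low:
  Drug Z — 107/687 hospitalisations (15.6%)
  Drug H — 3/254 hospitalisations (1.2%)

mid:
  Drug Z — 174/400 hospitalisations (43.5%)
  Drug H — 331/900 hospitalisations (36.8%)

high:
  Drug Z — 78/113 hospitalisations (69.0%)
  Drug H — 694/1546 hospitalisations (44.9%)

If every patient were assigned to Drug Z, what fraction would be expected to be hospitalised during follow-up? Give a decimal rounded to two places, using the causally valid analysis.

The distribution of HbA1c is itself part of what the drug does — it is an intermediate outcome. Holding it fixed would remove that part of the effect; the total effect is the pooled difference.
So P(outcome | do(Drug Z)) is just the pooled rate for Drug Z: 359/1200 = 0.299.

0.30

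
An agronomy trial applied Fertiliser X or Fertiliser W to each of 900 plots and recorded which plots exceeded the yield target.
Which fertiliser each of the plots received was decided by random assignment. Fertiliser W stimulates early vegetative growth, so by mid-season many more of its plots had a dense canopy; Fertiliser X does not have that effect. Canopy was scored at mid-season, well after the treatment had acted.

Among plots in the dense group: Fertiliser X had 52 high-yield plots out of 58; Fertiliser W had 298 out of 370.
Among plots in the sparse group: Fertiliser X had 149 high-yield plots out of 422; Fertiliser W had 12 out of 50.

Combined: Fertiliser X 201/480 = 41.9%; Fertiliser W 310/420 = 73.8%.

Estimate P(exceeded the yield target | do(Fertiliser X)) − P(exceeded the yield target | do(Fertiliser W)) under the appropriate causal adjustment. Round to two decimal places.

Stratifying would compare fertilisers among plots the fertilisers themselves sorted into mid-season canopy groups — a form of selection on an intermediate. The unconditioned pooled rates give the total causal effect.
The causal difference is the pooled difference: 0.419 − 0.738 = -0.319.

-0.32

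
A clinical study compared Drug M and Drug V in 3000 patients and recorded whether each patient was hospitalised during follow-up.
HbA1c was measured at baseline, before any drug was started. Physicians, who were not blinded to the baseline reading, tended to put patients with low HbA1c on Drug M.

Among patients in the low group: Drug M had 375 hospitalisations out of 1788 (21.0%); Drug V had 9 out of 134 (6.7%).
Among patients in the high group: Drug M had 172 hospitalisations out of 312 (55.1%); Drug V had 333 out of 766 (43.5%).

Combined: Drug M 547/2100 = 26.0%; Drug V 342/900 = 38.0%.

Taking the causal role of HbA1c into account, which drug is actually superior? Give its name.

The imbalance in HbA1c arose from how patients were allocated, not from anything the drug did; and HbA1c independently affects the outcome. The pooled gap is confounded — condition on HbA1c.
Within each level — low: 21.0% vs 6.7%; high: 55.1% vs 43.5% — Drug V is lower every time.

Drug V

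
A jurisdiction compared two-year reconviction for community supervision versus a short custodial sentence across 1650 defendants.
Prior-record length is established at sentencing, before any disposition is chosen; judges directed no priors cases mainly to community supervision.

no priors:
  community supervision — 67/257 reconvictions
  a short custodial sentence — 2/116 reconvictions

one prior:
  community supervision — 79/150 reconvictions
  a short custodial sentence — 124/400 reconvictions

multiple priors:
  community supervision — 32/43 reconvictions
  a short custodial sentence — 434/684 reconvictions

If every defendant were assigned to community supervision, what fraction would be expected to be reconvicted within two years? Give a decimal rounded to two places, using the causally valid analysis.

0.56

The imbalance in prior-record length arose from how defendants were allocated, not from anything the disposition did; and prior-record length independently affects the outcome. The pooled gap is confounded — condition on prior-record length.
Standardising community supervision to the population prior-record length mix: 0.226·67/257 + 0.333·79/150 + 0.441·32/43 = 0.562.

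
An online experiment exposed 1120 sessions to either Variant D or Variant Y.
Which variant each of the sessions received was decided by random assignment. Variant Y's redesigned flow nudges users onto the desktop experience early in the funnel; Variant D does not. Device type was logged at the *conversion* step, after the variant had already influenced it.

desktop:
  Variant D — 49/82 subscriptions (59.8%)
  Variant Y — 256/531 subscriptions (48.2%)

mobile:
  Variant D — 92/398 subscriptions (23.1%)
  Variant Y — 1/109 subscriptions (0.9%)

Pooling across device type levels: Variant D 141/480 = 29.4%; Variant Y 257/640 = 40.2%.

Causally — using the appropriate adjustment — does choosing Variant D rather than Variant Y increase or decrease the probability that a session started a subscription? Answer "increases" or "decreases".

The stratified and pooled comparisons disagree (Variant D wins within each device type; Variant Y wins overall), so the answer turns on the causal role of device type.
Stratifying would compare variants among sessions the variants themselves sorted into device type groups — a form of selection on an intermediate. The unconditioned pooled rates give the total causal effect.
Pooled: Variant D 29.4% vs Variant Y 40.2%; Variant Y is higher overall.

decreases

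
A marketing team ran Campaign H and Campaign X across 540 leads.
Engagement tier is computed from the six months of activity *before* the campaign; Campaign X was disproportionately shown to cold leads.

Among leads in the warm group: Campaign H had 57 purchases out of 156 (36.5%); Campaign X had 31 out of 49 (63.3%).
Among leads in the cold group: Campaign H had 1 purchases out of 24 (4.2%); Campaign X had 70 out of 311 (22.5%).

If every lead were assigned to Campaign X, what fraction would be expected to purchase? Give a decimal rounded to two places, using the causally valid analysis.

0.38

Engagement tier satisfies the back-door criterion: it is not a descendant of the campaign, and it blocks the spurious path from campaign to outcome. Adjusting for it (i.e., using the within-engagement tier rates) gives the causal effect.
Standardising Campaign X to the population engagement tier mix: 0.380·31/49 + 0.620·70/311 = 0.380.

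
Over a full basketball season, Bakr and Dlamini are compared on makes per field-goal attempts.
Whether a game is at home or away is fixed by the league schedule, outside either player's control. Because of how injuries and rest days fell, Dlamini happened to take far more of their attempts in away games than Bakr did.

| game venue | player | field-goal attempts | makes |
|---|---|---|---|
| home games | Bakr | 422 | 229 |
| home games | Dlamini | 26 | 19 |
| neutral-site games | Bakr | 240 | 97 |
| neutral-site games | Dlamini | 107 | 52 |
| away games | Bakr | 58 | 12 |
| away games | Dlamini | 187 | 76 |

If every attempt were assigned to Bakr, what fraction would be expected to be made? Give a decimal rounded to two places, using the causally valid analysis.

The game venue-specific comparison favours Dlamini throughout, but the pooled figures favour Bakr. The question is whether to condition on game venue.
Game venue satisfies the back-door criterion: it is not a descendant of the player, and it blocks the spurious path from player to outcome. Adjusting for it (i.e., using the within-game venue rates) gives the causal effect.
Standardising Bakr to the population game venue mix: 0.431·229/422 + 0.334·97/240 + 0.236·12/58 = 0.417.

0.42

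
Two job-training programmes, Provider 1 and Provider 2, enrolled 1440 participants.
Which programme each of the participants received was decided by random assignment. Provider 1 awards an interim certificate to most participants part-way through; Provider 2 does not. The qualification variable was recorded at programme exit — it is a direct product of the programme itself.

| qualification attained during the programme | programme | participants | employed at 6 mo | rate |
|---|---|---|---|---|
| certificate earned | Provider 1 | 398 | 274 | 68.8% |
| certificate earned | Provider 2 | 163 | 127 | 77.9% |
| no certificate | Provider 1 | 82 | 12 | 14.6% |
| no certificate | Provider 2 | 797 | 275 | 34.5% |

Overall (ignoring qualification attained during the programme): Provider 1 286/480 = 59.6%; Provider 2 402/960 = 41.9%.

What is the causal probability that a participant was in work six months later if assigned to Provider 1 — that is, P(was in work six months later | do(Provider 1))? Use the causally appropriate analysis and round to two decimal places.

0.60

Qualification attained during the programme is downstream of the programme. One should not condition on a consequence of treatment, so the overall rates are the right comparison.
So P(outcome | do(Provider 1)) is just the pooled rate for Provider 1: 286/480 = 0.596.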